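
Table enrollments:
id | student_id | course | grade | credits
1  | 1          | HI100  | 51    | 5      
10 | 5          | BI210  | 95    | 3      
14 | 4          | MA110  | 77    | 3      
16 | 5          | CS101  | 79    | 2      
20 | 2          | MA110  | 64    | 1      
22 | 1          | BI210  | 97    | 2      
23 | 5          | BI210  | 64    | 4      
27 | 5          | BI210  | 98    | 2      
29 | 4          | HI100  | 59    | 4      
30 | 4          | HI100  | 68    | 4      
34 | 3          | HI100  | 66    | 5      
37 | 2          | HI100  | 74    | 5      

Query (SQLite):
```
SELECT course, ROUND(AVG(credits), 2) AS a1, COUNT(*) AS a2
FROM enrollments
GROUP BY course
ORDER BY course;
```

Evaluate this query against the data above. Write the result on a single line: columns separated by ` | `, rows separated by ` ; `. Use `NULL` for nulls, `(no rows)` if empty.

BI210 | 2.75 | 4 ; CS101 | 2 | 1 ; HI100 | 4.6 | 5 ; MA110 | 2 | 2

Group enrollments by course.
Per group compute: ROUND(AVG(credits), 2), COUNT(*).
  BI210: ids {10, 22, 23, 27} → ROUND(AVG(credits), 2)=2.75, COUNT(*)=4
  CS101: ids {16} → ROUND(AVG(credits), 2)=2, COUNT(*)=1
  HI100: ids {1, 29, 30, 34, 37} → ROUND(AVG(credits), 2)=4.6, COUNT(*)=5
  MA110: ids {14, 20} → ROUND(AVG(credits), 2)=2, COUNT(*)=2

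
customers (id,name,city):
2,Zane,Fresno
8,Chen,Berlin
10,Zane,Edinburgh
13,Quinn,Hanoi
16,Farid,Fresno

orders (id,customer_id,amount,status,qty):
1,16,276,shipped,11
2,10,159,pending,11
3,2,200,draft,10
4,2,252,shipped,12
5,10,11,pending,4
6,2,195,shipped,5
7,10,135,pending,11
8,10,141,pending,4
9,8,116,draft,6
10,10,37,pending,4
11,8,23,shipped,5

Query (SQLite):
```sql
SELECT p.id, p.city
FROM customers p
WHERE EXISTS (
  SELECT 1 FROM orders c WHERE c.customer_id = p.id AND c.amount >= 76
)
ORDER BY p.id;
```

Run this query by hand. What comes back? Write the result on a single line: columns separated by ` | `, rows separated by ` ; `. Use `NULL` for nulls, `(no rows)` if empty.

2 | Fresno ; 8 | Berlin ; 10 | Edinburgh ; 16 | Fresno

For each customers row, check whether any orders with matching customer_id has amount >= 76.
Keep rows where that is true.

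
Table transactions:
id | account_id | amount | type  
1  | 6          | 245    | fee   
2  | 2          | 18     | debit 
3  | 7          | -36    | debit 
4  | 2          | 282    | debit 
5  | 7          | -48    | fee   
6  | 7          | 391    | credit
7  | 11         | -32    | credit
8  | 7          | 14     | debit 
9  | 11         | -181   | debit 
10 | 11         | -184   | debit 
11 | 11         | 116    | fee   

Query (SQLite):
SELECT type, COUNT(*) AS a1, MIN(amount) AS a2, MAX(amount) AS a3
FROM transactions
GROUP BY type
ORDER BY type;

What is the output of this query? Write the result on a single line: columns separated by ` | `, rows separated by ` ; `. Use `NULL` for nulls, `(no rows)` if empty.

Group transactions by type.
Per group compute: COUNT(*), MIN(amount), MAX(amount).
  credit: ids {6, 7} → COUNT(*)=2, MIN(amount)=-32, MAX(amount)=391
  debit: ids {2, 3, 4, 8, 9, 10} → COUNT(*)=6, MIN(amount)=-184, MAX(amount)=282
  fee: ids {1, 5, 11} → COUNT(*)=3, MIN(amount)=-48, MAX(amount)=245

credit | 2 | -32 | 391 ; debit | 6 | -184 | 282 ; fee | 3 | -48 | 245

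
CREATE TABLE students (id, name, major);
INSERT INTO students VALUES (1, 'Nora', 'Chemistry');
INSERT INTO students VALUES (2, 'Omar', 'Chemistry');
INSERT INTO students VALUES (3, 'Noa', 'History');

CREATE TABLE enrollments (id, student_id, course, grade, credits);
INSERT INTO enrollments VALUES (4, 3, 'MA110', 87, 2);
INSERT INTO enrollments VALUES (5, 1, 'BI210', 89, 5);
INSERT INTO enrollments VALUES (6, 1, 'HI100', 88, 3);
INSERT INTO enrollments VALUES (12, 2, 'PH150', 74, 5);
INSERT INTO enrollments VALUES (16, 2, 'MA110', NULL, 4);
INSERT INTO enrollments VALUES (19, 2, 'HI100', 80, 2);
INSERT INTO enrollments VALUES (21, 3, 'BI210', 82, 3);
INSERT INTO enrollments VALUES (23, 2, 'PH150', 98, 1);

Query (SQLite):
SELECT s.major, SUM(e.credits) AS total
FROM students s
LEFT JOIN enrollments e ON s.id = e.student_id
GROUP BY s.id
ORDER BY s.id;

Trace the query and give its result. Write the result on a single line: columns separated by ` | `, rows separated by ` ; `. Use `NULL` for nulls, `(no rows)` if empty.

Chemistry | 8 ; Chemistry | 12 ; History | 5

LEFT JOIN keeps every students row; unmatched ones get NULL for enrollments columns.
Group by students.id and compute SUM(e.credits). SUM over an all-NULL group is NULL.
  1: ids {5, 6} → SUM(e.credits)=8
  2: ids {12, 16, 19, 23} → SUM(e.credits)=12
  3: ids {4, 21} → SUM(e.credits)=5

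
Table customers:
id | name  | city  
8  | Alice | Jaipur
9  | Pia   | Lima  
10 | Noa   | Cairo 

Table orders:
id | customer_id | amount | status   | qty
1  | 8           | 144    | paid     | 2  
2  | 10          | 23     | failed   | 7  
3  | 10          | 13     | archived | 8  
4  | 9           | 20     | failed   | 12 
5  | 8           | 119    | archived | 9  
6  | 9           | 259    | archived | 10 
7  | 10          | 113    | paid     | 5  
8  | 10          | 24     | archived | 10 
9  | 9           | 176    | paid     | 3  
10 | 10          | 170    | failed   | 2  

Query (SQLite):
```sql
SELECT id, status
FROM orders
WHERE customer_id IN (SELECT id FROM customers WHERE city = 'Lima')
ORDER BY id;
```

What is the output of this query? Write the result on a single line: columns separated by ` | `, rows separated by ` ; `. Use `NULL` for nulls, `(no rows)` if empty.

Inner query: customers.id where city = 'Lima'.
Outer: keep orders rows whose customer_id is in that set.
Inner query → {9}

4 | failed ; 6 | archived ; 9 | paid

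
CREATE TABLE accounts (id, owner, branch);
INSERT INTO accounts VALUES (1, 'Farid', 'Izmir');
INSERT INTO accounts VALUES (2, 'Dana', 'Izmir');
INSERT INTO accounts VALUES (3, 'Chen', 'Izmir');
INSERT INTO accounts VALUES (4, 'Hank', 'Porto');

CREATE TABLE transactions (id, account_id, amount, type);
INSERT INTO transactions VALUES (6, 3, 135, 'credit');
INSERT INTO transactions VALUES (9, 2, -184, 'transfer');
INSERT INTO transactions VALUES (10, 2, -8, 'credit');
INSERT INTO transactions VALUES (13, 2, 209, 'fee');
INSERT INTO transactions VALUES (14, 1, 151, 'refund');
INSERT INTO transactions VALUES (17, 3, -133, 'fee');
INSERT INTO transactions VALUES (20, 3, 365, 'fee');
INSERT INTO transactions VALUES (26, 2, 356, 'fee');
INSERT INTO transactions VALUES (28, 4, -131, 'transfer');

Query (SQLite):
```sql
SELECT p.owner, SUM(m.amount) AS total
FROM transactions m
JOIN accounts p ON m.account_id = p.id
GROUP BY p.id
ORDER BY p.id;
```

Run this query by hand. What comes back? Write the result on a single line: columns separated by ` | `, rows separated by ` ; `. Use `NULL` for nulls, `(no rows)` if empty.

Join each transactions row to its accounts via account_id.
Group joined rows by accounts.id; compute SUM(m.amount) per group.
  1: ids {14} → SUM(m.amount)=151
  2: ids {9, 10, 13, 26} → SUM(m.amount)=373
  3: ids {6, 17, 20} → SUM(m.amount)=367
  4: ids {28} → SUM(m.amount)=-131

Farid | 151 ; Dana | 373 ; Chen | 367 ; Hank | -131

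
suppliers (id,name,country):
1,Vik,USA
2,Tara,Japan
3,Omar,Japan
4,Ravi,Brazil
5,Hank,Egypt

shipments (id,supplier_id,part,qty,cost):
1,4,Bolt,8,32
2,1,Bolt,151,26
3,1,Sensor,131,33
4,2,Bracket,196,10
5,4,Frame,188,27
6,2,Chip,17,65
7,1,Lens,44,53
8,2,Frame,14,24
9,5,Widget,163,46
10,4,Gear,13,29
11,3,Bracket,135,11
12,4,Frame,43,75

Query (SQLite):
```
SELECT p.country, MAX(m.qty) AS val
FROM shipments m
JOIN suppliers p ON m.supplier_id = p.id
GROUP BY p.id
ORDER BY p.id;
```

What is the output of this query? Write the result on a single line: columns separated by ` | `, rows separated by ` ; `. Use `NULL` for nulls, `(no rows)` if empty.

USA | 151 ; Japan | 196 ; Japan | 135 ; Brazil | 188 ; Egypt | 163

Join each shipments row to its suppliers via supplier_id.
Group joined rows by suppliers.id; compute MAX(m.qty) per group.
  1: ids {2, 3, 7} → MAX(m.qty)=151
  2: ids {4, 6, 8} → MAX(m.qty)=196
  3: ids {11} → MAX(m.qty)=135
  4: ids {1, 5, 10, 12} → MAX(m.qty)=188
  5: ids {9} → MAX(m.qty)=163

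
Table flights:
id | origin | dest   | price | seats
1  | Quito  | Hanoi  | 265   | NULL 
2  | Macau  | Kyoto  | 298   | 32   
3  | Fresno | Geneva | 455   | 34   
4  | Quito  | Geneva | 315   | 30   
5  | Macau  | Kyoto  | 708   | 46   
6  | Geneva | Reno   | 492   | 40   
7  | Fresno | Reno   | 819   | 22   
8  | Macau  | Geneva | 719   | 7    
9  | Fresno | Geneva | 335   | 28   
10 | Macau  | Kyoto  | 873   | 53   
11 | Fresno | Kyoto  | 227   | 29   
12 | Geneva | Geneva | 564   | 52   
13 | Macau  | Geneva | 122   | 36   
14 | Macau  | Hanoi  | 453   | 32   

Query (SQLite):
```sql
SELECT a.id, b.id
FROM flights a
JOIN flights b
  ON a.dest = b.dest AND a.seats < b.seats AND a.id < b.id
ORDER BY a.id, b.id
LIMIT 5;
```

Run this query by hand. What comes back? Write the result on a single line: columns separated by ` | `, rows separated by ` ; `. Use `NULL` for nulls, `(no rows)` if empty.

Pairs (a,b) with same dest, a.seats < b.seats, a.id < b.id.
dest groups: Geneva:{3,4,8,9,12,13} Hanoi:{1,14} Kyoto:{2,5,10,11} Reno:{6,7}
Ordered by (a.id, b.id); first 5.

2 | 5 ; 2 | 10 ; 3 | 12 ; 3 | 13 ; 4 | 12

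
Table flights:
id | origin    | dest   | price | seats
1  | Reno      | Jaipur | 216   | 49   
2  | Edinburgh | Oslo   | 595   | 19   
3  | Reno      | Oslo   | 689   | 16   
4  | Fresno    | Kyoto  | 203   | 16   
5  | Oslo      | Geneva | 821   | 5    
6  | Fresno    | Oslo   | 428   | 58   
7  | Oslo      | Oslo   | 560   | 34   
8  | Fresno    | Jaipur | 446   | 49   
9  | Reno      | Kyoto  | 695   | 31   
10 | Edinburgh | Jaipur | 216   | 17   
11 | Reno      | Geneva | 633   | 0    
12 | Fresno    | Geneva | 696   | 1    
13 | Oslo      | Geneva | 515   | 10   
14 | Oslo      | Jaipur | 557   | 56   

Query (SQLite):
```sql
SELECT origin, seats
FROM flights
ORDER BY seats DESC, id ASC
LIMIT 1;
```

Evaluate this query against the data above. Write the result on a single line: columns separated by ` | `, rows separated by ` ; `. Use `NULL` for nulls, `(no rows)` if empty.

Fresno | 58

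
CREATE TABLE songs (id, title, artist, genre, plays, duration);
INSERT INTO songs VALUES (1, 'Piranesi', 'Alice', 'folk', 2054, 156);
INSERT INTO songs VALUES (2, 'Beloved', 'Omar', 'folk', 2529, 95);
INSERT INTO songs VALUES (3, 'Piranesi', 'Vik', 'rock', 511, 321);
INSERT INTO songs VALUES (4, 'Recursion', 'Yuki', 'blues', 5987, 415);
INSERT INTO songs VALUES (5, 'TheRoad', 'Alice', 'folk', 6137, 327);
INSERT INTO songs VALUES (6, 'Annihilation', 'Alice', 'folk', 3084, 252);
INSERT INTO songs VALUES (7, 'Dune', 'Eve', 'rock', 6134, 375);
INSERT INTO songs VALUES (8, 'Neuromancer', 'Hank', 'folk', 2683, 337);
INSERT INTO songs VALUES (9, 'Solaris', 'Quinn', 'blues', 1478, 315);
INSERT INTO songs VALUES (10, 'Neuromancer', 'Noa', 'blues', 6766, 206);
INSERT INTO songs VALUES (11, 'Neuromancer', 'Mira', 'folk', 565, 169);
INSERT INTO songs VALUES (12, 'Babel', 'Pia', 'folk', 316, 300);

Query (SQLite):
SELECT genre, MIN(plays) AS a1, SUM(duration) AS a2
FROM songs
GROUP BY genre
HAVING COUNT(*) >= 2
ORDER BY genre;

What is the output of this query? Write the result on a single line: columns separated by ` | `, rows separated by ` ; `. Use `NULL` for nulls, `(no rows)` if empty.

Group songs by genre.
Per group compute: MIN(plays), SUM(duration).
HAVING: drop groups with fewer than 2 rows.
  blues: ids {4, 9, 10} → MIN(plays)=1478, SUM(duration)=936
  folk: ids {1, 2, 5, 6, 8, 11, 12} → MIN(plays)=316, SUM(duration)=1636
  rock: ids {3, 7} → MIN(plays)=511, SUM(duration)=696

blues | 1478 | 936 ; folk | 316 | 1636 ; rock | 511 | 696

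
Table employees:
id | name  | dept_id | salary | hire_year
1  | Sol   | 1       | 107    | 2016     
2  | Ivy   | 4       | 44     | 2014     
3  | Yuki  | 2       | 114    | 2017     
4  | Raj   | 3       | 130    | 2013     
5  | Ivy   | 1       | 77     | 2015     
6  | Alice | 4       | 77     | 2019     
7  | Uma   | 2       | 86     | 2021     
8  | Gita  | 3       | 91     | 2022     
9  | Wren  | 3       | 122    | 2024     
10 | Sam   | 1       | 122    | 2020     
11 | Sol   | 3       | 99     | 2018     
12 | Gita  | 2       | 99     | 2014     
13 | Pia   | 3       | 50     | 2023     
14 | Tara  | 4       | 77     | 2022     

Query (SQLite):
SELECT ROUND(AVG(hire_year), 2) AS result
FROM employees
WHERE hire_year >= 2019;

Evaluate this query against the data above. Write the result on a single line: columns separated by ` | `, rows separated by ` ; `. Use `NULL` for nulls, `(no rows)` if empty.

Rows where hire_year >= 2019 → hire_year values: [2019, 2021, 2022, 2024, 2020, 2023, 2022].
AVG = 14151 / 7 (rounded to 2 dp).

2021.57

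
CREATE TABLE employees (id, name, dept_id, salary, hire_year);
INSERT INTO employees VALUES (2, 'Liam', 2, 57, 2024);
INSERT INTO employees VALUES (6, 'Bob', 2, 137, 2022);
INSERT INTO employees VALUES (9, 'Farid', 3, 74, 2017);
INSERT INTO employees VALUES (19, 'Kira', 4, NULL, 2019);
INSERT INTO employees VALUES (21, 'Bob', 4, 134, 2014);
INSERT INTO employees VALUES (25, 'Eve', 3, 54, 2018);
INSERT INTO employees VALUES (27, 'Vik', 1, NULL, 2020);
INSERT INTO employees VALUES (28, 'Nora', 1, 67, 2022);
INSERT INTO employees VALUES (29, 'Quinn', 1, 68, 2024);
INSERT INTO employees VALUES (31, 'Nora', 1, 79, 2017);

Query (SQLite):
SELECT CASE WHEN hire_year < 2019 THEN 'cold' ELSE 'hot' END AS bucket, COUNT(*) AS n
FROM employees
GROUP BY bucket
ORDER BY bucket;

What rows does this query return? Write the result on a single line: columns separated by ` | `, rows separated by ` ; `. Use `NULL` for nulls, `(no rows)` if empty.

cold | 4 ; hot | 6

Bucket rows by hire_year < 2019 → 'cold' else 'hot'; count each bucket.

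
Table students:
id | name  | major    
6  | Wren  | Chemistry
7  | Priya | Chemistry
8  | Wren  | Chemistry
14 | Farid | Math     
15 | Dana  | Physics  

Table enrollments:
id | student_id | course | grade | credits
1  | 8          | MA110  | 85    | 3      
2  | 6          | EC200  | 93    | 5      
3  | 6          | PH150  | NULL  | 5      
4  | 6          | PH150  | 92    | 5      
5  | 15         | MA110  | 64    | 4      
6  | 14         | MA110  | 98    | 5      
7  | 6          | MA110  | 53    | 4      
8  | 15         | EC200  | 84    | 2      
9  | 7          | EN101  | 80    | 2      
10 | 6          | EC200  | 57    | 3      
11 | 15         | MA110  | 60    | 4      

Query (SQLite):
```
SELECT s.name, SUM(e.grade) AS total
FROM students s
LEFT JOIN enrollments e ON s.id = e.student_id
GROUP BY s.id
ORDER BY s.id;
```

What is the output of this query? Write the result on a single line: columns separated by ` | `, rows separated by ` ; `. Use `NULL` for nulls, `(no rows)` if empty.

Wren | 295 ; Priya | 80 ; Wren | 85 ; Farid | 98 ; Dana | 208

LEFT JOIN keeps every students row; unmatched ones get NULL for enrollments columns.
Group by students.id and compute SUM(e.grade). SUM over an all-NULL group is NULL.
  6: ids {2, 3, 4, 7, 10} → SUM(e.grade)=295
  7: ids {9} → SUM(e.grade)=80
  8: ids {1} → SUM(e.grade)=85
  14: ids {6} → SUM(e.grade)=98
  15: ids {5, 8, 11} → SUM(e.grade)=208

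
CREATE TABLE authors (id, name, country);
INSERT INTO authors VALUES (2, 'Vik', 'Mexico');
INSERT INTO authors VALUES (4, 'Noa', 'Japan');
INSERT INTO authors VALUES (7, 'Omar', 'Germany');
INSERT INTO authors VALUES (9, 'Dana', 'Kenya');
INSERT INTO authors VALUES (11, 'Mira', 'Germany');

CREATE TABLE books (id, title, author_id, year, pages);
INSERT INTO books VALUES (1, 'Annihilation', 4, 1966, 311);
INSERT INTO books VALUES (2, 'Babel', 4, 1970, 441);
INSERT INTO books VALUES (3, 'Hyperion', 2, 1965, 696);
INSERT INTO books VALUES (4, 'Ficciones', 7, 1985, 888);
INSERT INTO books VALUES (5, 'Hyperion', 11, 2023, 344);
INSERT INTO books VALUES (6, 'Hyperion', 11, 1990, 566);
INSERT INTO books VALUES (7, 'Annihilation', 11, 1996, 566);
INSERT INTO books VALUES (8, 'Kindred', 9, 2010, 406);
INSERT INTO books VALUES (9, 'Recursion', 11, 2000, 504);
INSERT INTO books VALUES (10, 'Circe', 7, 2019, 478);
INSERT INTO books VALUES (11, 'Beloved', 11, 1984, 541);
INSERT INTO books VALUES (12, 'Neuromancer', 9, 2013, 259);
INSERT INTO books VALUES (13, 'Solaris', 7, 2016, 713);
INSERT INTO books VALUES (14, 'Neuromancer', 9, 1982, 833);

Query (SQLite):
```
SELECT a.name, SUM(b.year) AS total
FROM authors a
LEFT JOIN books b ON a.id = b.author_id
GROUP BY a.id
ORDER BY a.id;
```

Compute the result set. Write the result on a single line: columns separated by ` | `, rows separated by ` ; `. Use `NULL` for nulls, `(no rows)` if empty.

Vik | 1965 ; Noa | 3936 ; Omar | 6020 ; Dana | 6005 ; Mira | 9993

LEFT JOIN keeps every authors row; unmatched ones get NULL for books columns.
Group by authors.id and compute SUM(b.year). SUM over an all-NULL group is NULL.
  2: ids {3} → SUM(b.year)=1965
  4: ids {1, 2} → SUM(b.year)=3936
  7: ids {4, 10, 13} → SUM(b.year)=6020
  9: ids {8, 12, 14} → SUM(b.year)=6005
  11: ids {5, 6, 7, 9, 11} → SUM(b.year)=9993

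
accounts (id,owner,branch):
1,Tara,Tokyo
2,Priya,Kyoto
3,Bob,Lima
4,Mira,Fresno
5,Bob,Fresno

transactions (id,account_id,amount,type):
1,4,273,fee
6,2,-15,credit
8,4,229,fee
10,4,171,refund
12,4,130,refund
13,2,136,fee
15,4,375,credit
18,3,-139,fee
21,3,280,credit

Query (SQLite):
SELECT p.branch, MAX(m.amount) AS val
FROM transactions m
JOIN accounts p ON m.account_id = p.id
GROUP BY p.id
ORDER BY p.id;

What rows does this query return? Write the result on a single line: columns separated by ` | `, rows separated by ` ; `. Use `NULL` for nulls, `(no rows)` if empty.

Join each transactions row to its accounts via account_id.
Group joined rows by accounts.id; compute MAX(m.amount) per group.
  2: ids {6, 13} → MAX(m.amount)=136
  3: ids {18, 21} → MAX(m.amount)=280
  4: ids {1, 8, 10, 12, 15} → MAX(m.amount)=375

Kyoto | 136 ; Lima | 280 ; Fresno | 375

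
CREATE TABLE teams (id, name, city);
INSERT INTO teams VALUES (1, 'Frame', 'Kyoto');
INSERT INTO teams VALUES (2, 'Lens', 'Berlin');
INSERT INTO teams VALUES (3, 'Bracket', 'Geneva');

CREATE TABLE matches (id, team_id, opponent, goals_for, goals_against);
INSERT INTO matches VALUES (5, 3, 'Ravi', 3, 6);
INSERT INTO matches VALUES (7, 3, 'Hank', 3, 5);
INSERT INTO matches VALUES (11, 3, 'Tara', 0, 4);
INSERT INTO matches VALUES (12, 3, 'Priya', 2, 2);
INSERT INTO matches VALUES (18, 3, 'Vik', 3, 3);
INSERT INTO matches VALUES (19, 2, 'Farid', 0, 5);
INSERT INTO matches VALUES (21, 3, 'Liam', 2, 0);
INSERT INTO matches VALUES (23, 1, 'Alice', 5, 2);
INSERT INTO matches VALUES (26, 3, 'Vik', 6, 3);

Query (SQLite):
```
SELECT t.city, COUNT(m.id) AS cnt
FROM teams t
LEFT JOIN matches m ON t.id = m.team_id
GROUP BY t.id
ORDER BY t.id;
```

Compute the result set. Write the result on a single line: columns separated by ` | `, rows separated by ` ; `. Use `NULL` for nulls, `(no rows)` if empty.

LEFT JOIN keeps every teams row; unmatched ones get NULL for matches columns.
Group by teams.id and compute COUNT(m.id). COUNT(col) of an all-NULL group is 0.
  1: ids {23} → COUNT(m.id)=1
  2: ids {19} → COUNT(m.id)=1
  3: ids {5, 7, 11, 12, 18, 21, 26} → COUNT(m.id)=7

Kyoto | 1 ; Berlin | 1 ; Geneva | 7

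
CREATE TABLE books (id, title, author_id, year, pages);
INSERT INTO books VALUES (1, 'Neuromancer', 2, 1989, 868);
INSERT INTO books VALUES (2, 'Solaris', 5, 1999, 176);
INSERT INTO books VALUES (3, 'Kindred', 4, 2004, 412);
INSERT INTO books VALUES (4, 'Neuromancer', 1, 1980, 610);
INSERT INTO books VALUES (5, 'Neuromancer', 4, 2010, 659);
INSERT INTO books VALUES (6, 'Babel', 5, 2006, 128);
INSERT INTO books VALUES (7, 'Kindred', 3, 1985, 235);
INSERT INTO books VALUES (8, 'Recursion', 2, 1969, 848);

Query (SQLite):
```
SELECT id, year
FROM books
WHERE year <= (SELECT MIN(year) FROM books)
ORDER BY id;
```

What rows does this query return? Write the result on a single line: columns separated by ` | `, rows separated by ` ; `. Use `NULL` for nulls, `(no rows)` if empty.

8 | 1969

Scalar subquery: MIN(year) over all books rows = 1969.
Keep rows where year <= that value.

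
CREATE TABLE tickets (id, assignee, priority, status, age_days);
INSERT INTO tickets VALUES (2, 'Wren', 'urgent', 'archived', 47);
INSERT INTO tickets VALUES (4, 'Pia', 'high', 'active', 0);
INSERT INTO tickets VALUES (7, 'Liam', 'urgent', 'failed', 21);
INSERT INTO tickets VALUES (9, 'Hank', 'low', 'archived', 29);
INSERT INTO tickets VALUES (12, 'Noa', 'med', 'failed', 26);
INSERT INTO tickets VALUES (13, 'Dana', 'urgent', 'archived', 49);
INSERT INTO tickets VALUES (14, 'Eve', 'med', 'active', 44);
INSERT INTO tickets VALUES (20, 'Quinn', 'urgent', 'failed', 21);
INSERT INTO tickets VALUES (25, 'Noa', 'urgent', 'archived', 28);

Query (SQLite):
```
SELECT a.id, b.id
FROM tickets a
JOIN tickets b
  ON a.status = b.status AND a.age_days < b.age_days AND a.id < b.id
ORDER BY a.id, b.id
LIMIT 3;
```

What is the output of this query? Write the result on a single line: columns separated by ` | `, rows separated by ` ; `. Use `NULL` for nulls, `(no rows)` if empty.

2 | 13 ; 4 | 14 ; 7 | 12

Pairs (a,b) with same status, a.age_days < b.age_days, a.id < b.id.
status groups: active:{4,14} archived:{2,9,13,25} failed:{7,12,20}
Ordered by (a.id, b.id); first 3.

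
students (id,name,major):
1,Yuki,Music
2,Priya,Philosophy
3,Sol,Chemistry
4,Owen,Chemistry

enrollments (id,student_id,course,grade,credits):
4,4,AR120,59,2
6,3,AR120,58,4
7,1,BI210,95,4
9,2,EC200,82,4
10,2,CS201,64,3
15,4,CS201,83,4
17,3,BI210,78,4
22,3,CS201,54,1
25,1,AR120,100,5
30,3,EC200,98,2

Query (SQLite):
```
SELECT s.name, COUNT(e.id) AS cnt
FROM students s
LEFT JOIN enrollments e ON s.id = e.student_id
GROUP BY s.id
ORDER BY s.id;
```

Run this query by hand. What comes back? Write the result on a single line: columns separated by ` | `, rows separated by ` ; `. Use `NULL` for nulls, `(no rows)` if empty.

LEFT JOIN keeps every students row; unmatched ones get NULL for enrollments columns.
Group by students.id and compute COUNT(e.id). COUNT(col) of an all-NULL group is 0.
  1: ids {7, 25} → COUNT(e.id)=2
  2: ids {9, 10} → COUNT(e.id)=2
  3: ids {6, 17, 22, 30} → COUNT(e.id)=4
  4: ids {4, 15} → COUNT(e.id)=2

Yuki | 2 ; Priya | 2 ; Sol | 4 ; Owen | 2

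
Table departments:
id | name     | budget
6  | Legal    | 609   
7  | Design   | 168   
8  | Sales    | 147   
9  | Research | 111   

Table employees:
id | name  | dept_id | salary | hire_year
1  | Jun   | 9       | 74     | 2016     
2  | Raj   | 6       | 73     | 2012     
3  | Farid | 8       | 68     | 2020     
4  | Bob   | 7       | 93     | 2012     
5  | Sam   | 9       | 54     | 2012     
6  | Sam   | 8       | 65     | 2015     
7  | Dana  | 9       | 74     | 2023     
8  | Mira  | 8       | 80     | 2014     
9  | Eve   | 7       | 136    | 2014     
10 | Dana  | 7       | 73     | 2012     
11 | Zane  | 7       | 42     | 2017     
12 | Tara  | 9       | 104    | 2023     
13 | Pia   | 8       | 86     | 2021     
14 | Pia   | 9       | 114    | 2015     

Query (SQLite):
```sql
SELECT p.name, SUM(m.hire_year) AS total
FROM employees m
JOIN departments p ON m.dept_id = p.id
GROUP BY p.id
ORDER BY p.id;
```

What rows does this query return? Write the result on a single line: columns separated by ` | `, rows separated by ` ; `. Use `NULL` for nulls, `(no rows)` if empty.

Legal | 2012 ; Design | 8055 ; Sales | 8070 ; Research | 10089

Join each employees row to its departments via dept_id.
Group joined rows by departments.id; compute SUM(m.hire_year) per group.
  6: ids {2} → SUM(m.hire_year)=2012
  7: ids {4, 9, 10, 11} → SUM(m.hire_year)=8055
  8: ids {3, 6, 8, 13} → SUM(m.hire_year)=8070
  9: ids {1, 5, 7, 12, 14} → SUM(m.hire_year)=10089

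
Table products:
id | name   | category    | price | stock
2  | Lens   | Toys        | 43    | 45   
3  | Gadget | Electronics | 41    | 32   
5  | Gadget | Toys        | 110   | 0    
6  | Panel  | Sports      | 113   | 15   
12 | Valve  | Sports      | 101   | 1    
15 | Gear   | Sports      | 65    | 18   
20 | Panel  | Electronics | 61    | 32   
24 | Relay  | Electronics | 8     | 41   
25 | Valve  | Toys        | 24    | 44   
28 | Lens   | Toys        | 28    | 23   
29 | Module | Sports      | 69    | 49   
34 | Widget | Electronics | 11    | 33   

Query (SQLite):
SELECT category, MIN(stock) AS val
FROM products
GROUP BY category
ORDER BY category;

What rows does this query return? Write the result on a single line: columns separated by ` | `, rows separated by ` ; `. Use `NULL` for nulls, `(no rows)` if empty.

Partition products by category; compute MIN(stock) within each group.
  Electronics: ids {3, 20, 24, 34} → MIN(stock)=32
  Sports: ids {6, 12, 15, 29} → MIN(stock)=1
  Toys: ids {2, 5, 25, 28} → MIN(stock)=0

Electronics | 32 ; Sports | 1 ; Toys | 0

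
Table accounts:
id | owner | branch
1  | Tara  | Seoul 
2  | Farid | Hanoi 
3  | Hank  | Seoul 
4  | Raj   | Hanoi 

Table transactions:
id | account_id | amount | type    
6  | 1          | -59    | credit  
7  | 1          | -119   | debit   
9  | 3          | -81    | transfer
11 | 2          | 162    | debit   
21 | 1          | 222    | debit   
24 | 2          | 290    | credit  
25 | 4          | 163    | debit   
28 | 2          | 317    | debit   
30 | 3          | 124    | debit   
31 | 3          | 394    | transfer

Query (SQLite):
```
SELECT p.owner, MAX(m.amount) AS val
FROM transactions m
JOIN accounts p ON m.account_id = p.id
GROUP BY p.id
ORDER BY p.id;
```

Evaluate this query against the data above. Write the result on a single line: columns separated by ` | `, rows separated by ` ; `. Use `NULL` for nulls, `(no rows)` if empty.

Join each transactions row to its accounts via account_id.
Group joined rows by accounts.id; compute MAX(m.amount) per group.
  1: ids {6, 7, 21} → MAX(m.amount)=222
  2: ids {11, 24, 28} → MAX(m.amount)=317
  3: ids {9, 30, 31} → MAX(m.amount)=394
  4: ids {25} → MAX(m.amount)=163

Tara | 222 ; Farid | 317 ; Hank | 394 ; Raj | 163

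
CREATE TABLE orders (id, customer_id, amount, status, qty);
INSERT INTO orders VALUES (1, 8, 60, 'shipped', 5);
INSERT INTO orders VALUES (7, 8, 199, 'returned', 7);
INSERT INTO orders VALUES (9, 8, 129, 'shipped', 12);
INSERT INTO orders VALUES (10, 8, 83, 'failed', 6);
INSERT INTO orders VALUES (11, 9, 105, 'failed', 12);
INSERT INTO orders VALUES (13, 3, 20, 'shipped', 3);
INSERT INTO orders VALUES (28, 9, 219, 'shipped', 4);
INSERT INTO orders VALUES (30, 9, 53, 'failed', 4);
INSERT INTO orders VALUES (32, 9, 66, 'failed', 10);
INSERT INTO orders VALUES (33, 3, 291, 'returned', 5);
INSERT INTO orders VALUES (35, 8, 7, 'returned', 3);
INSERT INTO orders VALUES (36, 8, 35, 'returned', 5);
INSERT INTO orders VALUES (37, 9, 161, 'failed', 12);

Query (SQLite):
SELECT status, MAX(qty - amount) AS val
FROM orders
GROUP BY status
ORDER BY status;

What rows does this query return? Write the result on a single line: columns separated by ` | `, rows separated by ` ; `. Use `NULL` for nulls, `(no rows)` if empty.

failed | -49 ; returned | -4 ; shipped | -17

For each row compute qty - amount.
Group by status; take MAX of the expression per group.
  failed: ids {10, 11, 30, 32, 37} → MAX(qty - amount)=-49
  returned: ids {7, 33, 35, 36} → MAX(qty - amount)=-4
  shipped: ids {1, 9, 13, 28} → MAX(qty - amount)=-17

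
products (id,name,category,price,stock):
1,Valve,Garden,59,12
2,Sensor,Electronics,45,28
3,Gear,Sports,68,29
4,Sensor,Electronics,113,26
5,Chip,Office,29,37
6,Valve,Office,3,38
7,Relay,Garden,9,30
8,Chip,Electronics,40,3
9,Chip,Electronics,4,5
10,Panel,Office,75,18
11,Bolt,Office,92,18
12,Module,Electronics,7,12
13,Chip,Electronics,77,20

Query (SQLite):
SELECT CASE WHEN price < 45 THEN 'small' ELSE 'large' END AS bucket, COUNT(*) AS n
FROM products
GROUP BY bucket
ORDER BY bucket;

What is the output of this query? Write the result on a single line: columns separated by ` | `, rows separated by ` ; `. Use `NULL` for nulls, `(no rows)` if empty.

large | 7 ; small | 6

Bucket rows by price < 45 → 'small' else 'large'; count each bucket.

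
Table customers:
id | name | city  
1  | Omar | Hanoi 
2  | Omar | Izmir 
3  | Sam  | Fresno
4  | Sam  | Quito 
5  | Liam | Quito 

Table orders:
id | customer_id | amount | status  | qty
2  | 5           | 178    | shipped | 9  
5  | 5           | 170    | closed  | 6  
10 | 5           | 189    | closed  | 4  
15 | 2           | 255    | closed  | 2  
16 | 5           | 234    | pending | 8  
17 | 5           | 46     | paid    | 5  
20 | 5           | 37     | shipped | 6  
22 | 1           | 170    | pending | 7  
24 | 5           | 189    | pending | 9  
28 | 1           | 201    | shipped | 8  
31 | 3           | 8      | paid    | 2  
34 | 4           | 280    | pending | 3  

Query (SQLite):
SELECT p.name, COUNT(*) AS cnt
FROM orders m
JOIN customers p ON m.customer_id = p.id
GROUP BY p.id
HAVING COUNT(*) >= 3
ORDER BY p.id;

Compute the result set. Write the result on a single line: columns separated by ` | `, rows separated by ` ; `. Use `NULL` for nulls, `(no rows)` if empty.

Liam | 7

Join each orders row to its customers via customer_id.
Group joined rows by customers.id; compute COUNT(*) per group.
HAVING: keep groups with count ≥ 3.
  1: ids {22, 28} → COUNT(*)=2
  2: ids {15} → COUNT(*)=1
  3: ids {31} → COUNT(*)=1
  4: ids {34} → COUNT(*)=1
  5: ids {2, 5, 10, 16, 17, 20, 24} → COUNT(*)=7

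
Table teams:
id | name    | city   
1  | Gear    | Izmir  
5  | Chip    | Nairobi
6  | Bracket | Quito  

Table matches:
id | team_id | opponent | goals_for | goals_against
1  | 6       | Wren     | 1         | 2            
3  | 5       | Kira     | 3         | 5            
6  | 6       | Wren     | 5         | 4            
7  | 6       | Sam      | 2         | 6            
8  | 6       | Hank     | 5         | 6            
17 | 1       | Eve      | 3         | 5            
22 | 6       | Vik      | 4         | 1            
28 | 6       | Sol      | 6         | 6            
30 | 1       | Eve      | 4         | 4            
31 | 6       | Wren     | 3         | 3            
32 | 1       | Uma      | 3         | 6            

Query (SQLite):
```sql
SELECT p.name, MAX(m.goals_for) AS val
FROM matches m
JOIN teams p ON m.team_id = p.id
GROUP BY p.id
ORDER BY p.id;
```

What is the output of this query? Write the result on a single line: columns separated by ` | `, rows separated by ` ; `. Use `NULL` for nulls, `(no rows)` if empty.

Gear | 4 ; Chip | 3 ; Bracket | 6

Join each matches row to its teams via team_id.
Group joined rows by teams.id; compute MAX(m.goals_for) per group.
  1: ids {17, 30, 32} → MAX(m.goals_for)=4
  5: ids {3} → MAX(m.goals_for)=3
  6: ids {1, 6, 7, 8, 22, 28, 31} → MAX(m.goals_for)=6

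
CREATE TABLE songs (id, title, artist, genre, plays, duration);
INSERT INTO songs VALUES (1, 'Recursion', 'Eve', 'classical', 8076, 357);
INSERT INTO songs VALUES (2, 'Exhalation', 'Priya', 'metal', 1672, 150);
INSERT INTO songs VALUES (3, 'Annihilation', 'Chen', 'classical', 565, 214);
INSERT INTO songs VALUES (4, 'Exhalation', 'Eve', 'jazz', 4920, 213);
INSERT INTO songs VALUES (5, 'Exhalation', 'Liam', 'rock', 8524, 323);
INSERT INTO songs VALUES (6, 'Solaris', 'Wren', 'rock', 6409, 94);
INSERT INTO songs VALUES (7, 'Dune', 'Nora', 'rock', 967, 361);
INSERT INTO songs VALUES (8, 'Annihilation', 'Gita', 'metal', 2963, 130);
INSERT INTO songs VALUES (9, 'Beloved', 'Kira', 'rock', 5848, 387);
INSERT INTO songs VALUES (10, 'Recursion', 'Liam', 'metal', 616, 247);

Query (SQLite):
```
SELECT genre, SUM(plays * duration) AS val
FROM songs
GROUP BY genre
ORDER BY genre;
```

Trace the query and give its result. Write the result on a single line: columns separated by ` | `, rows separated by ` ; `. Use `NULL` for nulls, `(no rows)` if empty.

For each row compute plays * duration.
Group by genre; take SUM of the expression per group.
  classical: ids {1, 3} → SUM(plays * duration)=3004042
  jazz: ids {4} → SUM(plays * duration)=1047960
  metal: ids {2, 8, 10} → SUM(plays * duration)=788142
  rock: ids {5, 6, 7, 9} → SUM(plays * duration)=5967961

classical | 3004042 ; jazz | 1047960 ; metal | 788142 ; rock | 5967961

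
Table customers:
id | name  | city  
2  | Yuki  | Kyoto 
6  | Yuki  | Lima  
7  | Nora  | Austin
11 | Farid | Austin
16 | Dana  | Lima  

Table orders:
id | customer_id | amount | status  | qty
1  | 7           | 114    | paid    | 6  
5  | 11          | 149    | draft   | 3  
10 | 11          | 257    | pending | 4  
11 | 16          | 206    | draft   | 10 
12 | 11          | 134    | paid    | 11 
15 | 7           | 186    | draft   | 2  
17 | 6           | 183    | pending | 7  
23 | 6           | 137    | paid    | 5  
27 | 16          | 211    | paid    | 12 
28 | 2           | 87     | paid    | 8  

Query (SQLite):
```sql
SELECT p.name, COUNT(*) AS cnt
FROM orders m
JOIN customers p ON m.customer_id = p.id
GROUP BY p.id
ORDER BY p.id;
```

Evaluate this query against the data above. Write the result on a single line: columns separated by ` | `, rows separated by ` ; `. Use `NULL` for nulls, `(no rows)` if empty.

Yuki | 1 ; Yuki | 2 ; Nora | 2 ; Farid | 3 ; Dana | 2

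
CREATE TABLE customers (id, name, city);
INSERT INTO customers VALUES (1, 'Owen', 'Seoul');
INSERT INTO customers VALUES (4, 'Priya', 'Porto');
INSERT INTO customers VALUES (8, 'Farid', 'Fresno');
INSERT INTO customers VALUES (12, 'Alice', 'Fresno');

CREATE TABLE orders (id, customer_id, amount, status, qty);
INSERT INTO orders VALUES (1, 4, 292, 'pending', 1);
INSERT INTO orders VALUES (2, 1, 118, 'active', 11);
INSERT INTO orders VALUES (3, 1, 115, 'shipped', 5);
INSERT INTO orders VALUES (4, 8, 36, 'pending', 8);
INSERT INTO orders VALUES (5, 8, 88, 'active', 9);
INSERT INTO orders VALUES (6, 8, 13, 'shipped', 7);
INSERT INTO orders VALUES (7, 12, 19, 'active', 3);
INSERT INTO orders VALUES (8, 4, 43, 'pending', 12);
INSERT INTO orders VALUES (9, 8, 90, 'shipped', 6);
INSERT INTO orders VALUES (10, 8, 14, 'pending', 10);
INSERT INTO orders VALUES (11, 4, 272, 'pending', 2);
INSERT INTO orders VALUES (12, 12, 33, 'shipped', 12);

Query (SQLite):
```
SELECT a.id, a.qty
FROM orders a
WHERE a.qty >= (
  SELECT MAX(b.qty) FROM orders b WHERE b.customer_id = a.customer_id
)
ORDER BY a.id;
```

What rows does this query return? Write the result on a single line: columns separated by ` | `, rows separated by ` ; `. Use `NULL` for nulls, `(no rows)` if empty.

2 | 11 ; 8 | 12 ; 10 | 10 ; 12 | 12

For each orders row a, compute MAX(qty) over rows sharing a.customer_id.
Keep row a if a.qty >= that per-group MAX.
  customer_id=1: MAX(qty) = 11
  customer_id=4: MAX(qty) = 12
  customer_id=8: MAX(qty) = 10
  customer_id=12: MAX(qty) = 12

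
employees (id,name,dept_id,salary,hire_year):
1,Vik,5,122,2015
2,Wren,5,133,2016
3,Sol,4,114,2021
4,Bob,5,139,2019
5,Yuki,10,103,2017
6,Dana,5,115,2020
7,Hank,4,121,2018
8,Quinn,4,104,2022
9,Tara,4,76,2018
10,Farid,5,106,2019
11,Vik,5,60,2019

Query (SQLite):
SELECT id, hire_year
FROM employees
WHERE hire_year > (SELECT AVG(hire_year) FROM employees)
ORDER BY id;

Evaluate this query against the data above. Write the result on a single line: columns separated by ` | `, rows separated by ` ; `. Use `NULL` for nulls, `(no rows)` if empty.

3 | 2021 ; 4 | 2019 ; 6 | 2020 ; 8 | 2022 ; 10 | 2019 ; 11 | 2019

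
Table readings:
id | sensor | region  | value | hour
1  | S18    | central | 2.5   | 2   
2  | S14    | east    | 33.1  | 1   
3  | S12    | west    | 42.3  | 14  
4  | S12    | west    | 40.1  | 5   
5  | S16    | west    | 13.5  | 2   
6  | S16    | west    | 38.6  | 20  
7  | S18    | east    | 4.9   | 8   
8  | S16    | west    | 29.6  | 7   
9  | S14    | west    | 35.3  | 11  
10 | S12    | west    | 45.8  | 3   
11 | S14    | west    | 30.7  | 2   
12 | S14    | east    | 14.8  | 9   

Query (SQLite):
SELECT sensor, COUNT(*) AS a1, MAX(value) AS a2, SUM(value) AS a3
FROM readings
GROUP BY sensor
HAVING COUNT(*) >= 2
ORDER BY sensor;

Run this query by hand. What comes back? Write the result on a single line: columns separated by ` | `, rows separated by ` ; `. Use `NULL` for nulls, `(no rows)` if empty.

S12 | 3 | 45.8 | 128.2 ; S14 | 4 | 35.3 | 113.9 ; S16 | 3 | 38.6 | 81.7 ; S18 | 2 | 4.9 | 7.4

Group readings by sensor.
Per group compute: COUNT(*), MAX(value), SUM(value).
HAVING: drop groups with fewer than 2 rows.
  S12: ids {3, 4, 10} → COUNT(*)=3, MAX(value)=45.8, SUM(value)=128.2
  S14: ids {2, 9, 11, 12} → COUNT(*)=4, MAX(value)=35.3, SUM(value)=113.9
  S16: ids {5, 6, 8} → COUNT(*)=3, MAX(value)=38.6, SUM(value)=81.7
  S18: ids {1, 7} → COUNT(*)=2, MAX(value)=4.9, SUM(value)=7.4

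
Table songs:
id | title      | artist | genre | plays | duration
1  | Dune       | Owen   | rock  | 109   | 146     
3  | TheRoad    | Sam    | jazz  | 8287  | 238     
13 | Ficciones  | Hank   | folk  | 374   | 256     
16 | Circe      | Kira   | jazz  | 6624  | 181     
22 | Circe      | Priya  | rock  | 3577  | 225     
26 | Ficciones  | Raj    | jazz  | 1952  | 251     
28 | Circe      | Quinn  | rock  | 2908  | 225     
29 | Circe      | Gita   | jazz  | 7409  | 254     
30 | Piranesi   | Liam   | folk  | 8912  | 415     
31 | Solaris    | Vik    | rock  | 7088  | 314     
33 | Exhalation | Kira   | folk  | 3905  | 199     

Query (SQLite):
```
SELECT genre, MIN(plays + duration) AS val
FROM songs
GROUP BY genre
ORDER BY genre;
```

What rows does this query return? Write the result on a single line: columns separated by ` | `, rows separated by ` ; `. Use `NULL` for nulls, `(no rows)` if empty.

folk | 630 ; jazz | 2203 ; rock | 255

For each row compute plays + duration.
Group by genre; take MIN of the expression per group.
  folk: ids {13, 30, 33} → MIN(plays + duration)=630
  jazz: ids {3, 16, 26, 29} → MIN(plays + duration)=2203
  rock: ids {1, 22, 28, 31} → MIN(plays + duration)=255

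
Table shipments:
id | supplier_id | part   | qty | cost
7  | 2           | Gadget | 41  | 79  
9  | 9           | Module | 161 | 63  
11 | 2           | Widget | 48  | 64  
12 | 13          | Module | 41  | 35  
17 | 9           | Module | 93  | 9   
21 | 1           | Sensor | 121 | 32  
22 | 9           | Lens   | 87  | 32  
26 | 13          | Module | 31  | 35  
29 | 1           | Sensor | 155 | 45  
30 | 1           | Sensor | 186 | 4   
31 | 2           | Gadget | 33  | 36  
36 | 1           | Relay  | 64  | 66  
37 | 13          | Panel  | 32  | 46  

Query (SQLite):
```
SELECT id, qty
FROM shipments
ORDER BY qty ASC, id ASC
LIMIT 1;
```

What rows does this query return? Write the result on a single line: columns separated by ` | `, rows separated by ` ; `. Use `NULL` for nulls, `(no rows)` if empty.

Sort by qty asc, tiebreak id asc: (31, id=26), (32, id=37), (33, id=31), (41, id=7) …. Take first 1.

26 | 31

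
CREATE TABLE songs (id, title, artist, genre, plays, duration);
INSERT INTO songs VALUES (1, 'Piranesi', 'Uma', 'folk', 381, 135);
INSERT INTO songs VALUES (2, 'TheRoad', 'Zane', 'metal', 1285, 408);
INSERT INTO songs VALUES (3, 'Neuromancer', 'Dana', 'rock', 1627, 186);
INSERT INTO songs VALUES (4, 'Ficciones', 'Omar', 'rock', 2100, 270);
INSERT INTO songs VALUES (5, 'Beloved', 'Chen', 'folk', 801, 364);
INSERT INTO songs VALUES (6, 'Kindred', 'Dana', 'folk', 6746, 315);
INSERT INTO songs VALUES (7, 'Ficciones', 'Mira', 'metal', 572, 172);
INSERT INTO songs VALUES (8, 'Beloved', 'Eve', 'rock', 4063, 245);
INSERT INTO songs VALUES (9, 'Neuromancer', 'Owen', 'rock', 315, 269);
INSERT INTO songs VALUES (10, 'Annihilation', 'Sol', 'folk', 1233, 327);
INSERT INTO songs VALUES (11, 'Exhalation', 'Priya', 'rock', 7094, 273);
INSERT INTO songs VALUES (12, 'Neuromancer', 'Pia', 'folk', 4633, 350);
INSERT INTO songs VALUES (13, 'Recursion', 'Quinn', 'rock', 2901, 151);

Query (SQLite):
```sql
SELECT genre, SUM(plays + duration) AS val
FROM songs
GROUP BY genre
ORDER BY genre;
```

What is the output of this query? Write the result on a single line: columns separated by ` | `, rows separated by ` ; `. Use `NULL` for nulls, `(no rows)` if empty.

folk | 15285 ; metal | 2437 ; rock | 19494

For each row compute plays + duration.
Group by genre; take SUM of the expression per group.
  folk: ids {1, 5, 6, 10, 12} → SUM(plays + duration)=15285
  metal: ids {2, 7} → SUM(plays + duration)=2437
  rock: ids {3, 4, 8, 9, 11, 13} → SUM(plays + duration)=19494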